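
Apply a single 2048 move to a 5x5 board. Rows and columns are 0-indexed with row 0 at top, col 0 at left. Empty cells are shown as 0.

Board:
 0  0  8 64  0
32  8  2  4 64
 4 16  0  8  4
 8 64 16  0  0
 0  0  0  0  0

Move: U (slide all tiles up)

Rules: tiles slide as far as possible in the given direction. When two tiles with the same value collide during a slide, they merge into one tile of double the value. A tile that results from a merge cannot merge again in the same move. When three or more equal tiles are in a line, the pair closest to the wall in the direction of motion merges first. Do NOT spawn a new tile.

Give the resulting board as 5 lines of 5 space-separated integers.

Answer: 32  8  8 64 64
 4 16  2  4  4
 8 64 16  8  0
 0  0  0  0  0
 0  0  0  0  0

Derivation:
Slide up:
col 0: [0, 32, 4, 8, 0] -> [32, 4, 8, 0, 0]
col 1: [0, 8, 16, 64, 0] -> [8, 16, 64, 0, 0]
col 2: [8, 2, 0, 16, 0] -> [8, 2, 16, 0, 0]
col 3: [64, 4, 8, 0, 0] -> [64, 4, 8, 0, 0]
col 4: [0, 64, 4, 0, 0] -> [64, 4, 0, 0, 0]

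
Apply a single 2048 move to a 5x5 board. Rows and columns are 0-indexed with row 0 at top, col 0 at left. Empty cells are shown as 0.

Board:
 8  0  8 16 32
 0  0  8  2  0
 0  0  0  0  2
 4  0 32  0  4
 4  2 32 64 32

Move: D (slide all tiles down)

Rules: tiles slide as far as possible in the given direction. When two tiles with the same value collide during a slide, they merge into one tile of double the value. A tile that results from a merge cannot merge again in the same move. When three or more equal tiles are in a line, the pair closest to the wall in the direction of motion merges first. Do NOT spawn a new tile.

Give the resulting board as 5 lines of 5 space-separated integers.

Answer:  0  0  0  0  0
 0  0  0  0 32
 0  0  0 16  2
 8  0 16  2  4
 8  2 64 64 32

Derivation:
Slide down:
col 0: [8, 0, 0, 4, 4] -> [0, 0, 0, 8, 8]
col 1: [0, 0, 0, 0, 2] -> [0, 0, 0, 0, 2]
col 2: [8, 8, 0, 32, 32] -> [0, 0, 0, 16, 64]
col 3: [16, 2, 0, 0, 64] -> [0, 0, 16, 2, 64]
col 4: [32, 0, 2, 4, 32] -> [0, 32, 2, 4, 32]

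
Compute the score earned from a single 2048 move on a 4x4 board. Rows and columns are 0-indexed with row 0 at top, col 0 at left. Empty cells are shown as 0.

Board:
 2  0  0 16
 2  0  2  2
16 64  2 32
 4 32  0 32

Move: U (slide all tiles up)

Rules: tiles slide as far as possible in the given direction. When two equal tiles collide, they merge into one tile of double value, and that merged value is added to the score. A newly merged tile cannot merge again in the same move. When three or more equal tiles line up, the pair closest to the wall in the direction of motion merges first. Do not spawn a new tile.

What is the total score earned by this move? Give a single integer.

Answer: 72

Derivation:
Slide up:
col 0: [2, 2, 16, 4] -> [4, 16, 4, 0]  score +4 (running 4)
col 1: [0, 0, 64, 32] -> [64, 32, 0, 0]  score +0 (running 4)
col 2: [0, 2, 2, 0] -> [4, 0, 0, 0]  score +4 (running 8)
col 3: [16, 2, 32, 32] -> [16, 2, 64, 0]  score +64 (running 72)
Board after move:
 4 64  4 16
16 32  0  2
 4  0  0 64
 0  0  0  0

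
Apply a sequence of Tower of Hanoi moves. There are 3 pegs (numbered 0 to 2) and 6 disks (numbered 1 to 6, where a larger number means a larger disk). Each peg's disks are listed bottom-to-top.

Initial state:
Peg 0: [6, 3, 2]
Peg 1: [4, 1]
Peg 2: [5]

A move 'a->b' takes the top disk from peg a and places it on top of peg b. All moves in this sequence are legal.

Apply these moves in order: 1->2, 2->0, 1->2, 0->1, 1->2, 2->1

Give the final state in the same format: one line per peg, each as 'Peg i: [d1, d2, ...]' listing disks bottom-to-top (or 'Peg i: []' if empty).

After move 1 (1->2):
Peg 0: [6, 3, 2]
Peg 1: [4]
Peg 2: [5, 1]

After move 2 (2->0):
Peg 0: [6, 3, 2, 1]
Peg 1: [4]
Peg 2: [5]

After move 3 (1->2):
Peg 0: [6, 3, 2, 1]
Peg 1: []
Peg 2: [5, 4]

After move 4 (0->1):
Peg 0: [6, 3, 2]
Peg 1: [1]
Peg 2: [5, 4]

After move 5 (1->2):
Peg 0: [6, 3, 2]
Peg 1: []
Peg 2: [5, 4, 1]

After move 6 (2->1):
Peg 0: [6, 3, 2]
Peg 1: [1]
Peg 2: [5, 4]

Answer: Peg 0: [6, 3, 2]
Peg 1: [1]
Peg 2: [5, 4]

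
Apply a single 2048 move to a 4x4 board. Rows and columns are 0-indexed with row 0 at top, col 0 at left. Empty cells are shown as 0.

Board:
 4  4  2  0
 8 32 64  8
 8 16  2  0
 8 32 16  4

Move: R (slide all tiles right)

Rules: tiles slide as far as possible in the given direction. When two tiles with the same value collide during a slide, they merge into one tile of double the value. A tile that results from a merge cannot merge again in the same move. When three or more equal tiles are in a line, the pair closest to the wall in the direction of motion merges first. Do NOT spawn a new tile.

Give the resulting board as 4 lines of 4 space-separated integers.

Slide right:
row 0: [4, 4, 2, 0] -> [0, 0, 8, 2]
row 1: [8, 32, 64, 8] -> [8, 32, 64, 8]
row 2: [8, 16, 2, 0] -> [0, 8, 16, 2]
row 3: [8, 32, 16, 4] -> [8, 32, 16, 4]

Answer:  0  0  8  2
 8 32 64  8
 0  8 16  2
 8 32 16  4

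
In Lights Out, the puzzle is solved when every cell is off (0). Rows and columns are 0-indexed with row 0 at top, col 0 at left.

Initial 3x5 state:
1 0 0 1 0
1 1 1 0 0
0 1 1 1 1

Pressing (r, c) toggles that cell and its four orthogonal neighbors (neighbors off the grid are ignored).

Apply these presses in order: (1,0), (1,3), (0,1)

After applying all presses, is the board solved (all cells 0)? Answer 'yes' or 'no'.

Answer: no

Derivation:
After press 1 at (1,0):
0 0 0 1 0
0 0 1 0 0
1 1 1 1 1

After press 2 at (1,3):
0 0 0 0 0
0 0 0 1 1
1 1 1 0 1

After press 3 at (0,1):
1 1 1 0 0
0 1 0 1 1
1 1 1 0 1

Lights still on: 10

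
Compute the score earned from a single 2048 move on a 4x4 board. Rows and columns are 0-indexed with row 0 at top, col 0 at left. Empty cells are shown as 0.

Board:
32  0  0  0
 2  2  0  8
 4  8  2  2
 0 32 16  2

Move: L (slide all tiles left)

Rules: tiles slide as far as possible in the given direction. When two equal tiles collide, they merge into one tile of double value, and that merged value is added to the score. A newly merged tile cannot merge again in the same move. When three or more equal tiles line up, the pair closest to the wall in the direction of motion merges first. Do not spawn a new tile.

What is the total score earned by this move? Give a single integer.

Slide left:
row 0: [32, 0, 0, 0] -> [32, 0, 0, 0]  score +0 (running 0)
row 1: [2, 2, 0, 8] -> [4, 8, 0, 0]  score +4 (running 4)
row 2: [4, 8, 2, 2] -> [4, 8, 4, 0]  score +4 (running 8)
row 3: [0, 32, 16, 2] -> [32, 16, 2, 0]  score +0 (running 8)
Board after move:
32  0  0  0
 4  8  0  0
 4  8  4  0
32 16  2  0

Answer: 8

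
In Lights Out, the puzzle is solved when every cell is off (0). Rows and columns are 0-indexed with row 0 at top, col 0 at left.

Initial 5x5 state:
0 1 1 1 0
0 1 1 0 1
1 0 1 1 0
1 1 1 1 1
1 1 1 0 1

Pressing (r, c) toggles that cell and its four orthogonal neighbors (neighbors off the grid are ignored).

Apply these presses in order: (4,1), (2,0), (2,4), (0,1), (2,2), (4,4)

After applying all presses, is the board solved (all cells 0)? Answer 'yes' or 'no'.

After press 1 at (4,1):
0 1 1 1 0
0 1 1 0 1
1 0 1 1 0
1 0 1 1 1
0 0 0 0 1

After press 2 at (2,0):
0 1 1 1 0
1 1 1 0 1
0 1 1 1 0
0 0 1 1 1
0 0 0 0 1

After press 3 at (2,4):
0 1 1 1 0
1 1 1 0 0
0 1 1 0 1
0 0 1 1 0
0 0 0 0 1

After press 4 at (0,1):
1 0 0 1 0
1 0 1 0 0
0 1 1 0 1
0 0 1 1 0
0 0 0 0 1

After press 5 at (2,2):
1 0 0 1 0
1 0 0 0 0
0 0 0 1 1
0 0 0 1 0
0 0 0 0 1

After press 6 at (4,4):
1 0 0 1 0
1 0 0 0 0
0 0 0 1 1
0 0 0 1 1
0 0 0 1 0

Lights still on: 8

Answer: no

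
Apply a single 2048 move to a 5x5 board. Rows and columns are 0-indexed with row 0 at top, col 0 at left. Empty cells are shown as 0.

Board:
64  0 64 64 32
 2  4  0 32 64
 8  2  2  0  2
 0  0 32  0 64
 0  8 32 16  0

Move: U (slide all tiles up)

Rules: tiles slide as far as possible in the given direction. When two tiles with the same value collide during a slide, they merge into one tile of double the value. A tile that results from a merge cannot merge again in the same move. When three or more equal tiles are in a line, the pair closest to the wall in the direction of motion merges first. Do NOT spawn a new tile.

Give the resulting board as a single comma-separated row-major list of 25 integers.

Slide up:
col 0: [64, 2, 8, 0, 0] -> [64, 2, 8, 0, 0]
col 1: [0, 4, 2, 0, 8] -> [4, 2, 8, 0, 0]
col 2: [64, 0, 2, 32, 32] -> [64, 2, 64, 0, 0]
col 3: [64, 32, 0, 0, 16] -> [64, 32, 16, 0, 0]
col 4: [32, 64, 2, 64, 0] -> [32, 64, 2, 64, 0]

Answer: 64, 4, 64, 64, 32, 2, 2, 2, 32, 64, 8, 8, 64, 16, 2, 0, 0, 0, 0, 64, 0, 0, 0, 0, 0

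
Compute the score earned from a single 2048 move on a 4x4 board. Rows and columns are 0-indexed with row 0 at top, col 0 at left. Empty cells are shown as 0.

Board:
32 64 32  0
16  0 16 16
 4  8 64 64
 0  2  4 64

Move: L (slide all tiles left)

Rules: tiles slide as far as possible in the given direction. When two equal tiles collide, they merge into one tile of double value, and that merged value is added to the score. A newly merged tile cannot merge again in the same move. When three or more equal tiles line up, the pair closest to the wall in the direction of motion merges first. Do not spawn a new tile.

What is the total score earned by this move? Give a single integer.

Slide left:
row 0: [32, 64, 32, 0] -> [32, 64, 32, 0]  score +0 (running 0)
row 1: [16, 0, 16, 16] -> [32, 16, 0, 0]  score +32 (running 32)
row 2: [4, 8, 64, 64] -> [4, 8, 128, 0]  score +128 (running 160)
row 3: [0, 2, 4, 64] -> [2, 4, 64, 0]  score +0 (running 160)
Board after move:
 32  64  32   0
 32  16   0   0
  4   8 128   0
  2   4  64   0

Answer: 160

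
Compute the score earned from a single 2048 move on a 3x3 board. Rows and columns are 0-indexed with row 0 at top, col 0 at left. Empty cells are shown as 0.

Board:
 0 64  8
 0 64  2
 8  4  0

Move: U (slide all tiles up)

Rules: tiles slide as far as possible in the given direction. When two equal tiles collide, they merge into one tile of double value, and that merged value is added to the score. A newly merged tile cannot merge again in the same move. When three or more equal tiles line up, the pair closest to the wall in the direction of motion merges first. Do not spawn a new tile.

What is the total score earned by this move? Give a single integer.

Answer: 128

Derivation:
Slide up:
col 0: [0, 0, 8] -> [8, 0, 0]  score +0 (running 0)
col 1: [64, 64, 4] -> [128, 4, 0]  score +128 (running 128)
col 2: [8, 2, 0] -> [8, 2, 0]  score +0 (running 128)
Board after move:
  8 128   8
  0   4   2
  0   0   0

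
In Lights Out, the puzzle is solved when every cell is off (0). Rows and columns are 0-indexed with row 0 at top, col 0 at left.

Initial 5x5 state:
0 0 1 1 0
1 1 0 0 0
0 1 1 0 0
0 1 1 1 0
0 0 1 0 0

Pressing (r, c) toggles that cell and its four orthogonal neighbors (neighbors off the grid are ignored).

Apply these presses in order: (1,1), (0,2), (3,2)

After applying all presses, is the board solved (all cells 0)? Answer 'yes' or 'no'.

After press 1 at (1,1):
0 1 1 1 0
0 0 1 0 0
0 0 1 0 0
0 1 1 1 0
0 0 1 0 0

After press 2 at (0,2):
0 0 0 0 0
0 0 0 0 0
0 0 1 0 0
0 1 1 1 0
0 0 1 0 0

After press 3 at (3,2):
0 0 0 0 0
0 0 0 0 0
0 0 0 0 0
0 0 0 0 0
0 0 0 0 0

Lights still on: 0

Answer: yes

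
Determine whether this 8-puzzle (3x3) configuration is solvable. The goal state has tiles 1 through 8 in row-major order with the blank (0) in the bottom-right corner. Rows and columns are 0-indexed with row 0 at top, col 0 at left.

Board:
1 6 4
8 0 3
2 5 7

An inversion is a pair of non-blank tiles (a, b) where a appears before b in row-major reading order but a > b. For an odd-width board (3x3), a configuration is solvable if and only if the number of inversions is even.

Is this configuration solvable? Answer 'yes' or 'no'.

Answer: no

Derivation:
Inversions (pairs i<j in row-major order where tile[i] > tile[j] > 0): 11
11 is odd, so the puzzle is not solvable.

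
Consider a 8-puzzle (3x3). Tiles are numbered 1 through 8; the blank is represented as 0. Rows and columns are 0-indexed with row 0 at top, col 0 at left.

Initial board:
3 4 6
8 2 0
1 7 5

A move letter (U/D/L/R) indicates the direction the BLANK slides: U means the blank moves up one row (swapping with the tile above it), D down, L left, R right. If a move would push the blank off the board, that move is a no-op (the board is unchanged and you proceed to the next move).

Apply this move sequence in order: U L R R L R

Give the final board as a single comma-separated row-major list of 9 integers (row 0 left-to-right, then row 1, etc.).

After move 1 (U):
3 4 0
8 2 6
1 7 5

After move 2 (L):
3 0 4
8 2 6
1 7 5

After move 3 (R):
3 4 0
8 2 6
1 7 5

After move 4 (R):
3 4 0
8 2 6
1 7 5

After move 5 (L):
3 0 4
8 2 6
1 7 5

After move 6 (R):
3 4 0
8 2 6
1 7 5

Answer: 3, 4, 0, 8, 2, 6, 1, 7, 5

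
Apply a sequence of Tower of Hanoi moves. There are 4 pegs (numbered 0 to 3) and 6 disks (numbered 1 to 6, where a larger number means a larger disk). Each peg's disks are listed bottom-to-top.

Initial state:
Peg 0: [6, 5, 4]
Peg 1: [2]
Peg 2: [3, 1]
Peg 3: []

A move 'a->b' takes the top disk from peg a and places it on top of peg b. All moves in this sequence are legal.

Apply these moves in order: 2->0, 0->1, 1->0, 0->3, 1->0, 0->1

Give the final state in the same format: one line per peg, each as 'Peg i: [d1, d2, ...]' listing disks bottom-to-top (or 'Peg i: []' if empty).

After move 1 (2->0):
Peg 0: [6, 5, 4, 1]
Peg 1: [2]
Peg 2: [3]
Peg 3: []

After move 2 (0->1):
Peg 0: [6, 5, 4]
Peg 1: [2, 1]
Peg 2: [3]
Peg 3: []

After move 3 (1->0):
Peg 0: [6, 5, 4, 1]
Peg 1: [2]
Peg 2: [3]
Peg 3: []

After move 4 (0->3):
Peg 0: [6, 5, 4]
Peg 1: [2]
Peg 2: [3]
Peg 3: [1]

After move 5 (1->0):
Peg 0: [6, 5, 4, 2]
Peg 1: []
Peg 2: [3]
Peg 3: [1]

After move 6 (0->1):
Peg 0: [6, 5, 4]
Peg 1: [2]
Peg 2: [3]
Peg 3: [1]

Answer: Peg 0: [6, 5, 4]
Peg 1: [2]
Peg 2: [3]
Peg 3: [1]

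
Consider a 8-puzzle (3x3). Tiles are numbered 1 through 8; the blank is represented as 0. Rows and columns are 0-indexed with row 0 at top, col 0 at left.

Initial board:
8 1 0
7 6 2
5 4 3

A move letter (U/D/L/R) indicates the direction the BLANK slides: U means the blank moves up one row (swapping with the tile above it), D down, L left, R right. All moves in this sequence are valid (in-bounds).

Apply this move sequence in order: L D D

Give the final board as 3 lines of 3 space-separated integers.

Answer: 8 6 1
7 4 2
5 0 3

Derivation:
After move 1 (L):
8 0 1
7 6 2
5 4 3

After move 2 (D):
8 6 1
7 0 2
5 4 3

After move 3 (D):
8 6 1
7 4 2
5 0 3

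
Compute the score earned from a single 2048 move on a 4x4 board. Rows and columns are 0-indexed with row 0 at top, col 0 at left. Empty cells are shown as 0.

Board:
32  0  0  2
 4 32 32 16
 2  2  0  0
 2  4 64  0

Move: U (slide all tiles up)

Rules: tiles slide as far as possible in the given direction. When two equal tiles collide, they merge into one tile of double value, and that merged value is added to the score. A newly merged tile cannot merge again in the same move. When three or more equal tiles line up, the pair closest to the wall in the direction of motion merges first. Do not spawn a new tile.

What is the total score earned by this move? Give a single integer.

Answer: 4

Derivation:
Slide up:
col 0: [32, 4, 2, 2] -> [32, 4, 4, 0]  score +4 (running 4)
col 1: [0, 32, 2, 4] -> [32, 2, 4, 0]  score +0 (running 4)
col 2: [0, 32, 0, 64] -> [32, 64, 0, 0]  score +0 (running 4)
col 3: [2, 16, 0, 0] -> [2, 16, 0, 0]  score +0 (running 4)
Board after move:
32 32 32  2
 4  2 64 16
 4  4  0  0
 0  0  0  0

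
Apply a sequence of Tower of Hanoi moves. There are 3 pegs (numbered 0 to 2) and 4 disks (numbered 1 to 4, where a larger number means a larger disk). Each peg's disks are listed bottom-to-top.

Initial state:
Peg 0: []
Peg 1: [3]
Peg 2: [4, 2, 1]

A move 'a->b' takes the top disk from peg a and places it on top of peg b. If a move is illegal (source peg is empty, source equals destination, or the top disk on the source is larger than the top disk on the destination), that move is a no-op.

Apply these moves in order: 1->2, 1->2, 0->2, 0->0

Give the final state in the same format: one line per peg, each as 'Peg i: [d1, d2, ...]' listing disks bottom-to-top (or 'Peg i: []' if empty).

After move 1 (1->2):
Peg 0: []
Peg 1: [3]
Peg 2: [4, 2, 1]

After move 2 (1->2):
Peg 0: []
Peg 1: [3]
Peg 2: [4, 2, 1]

After move 3 (0->2):
Peg 0: []
Peg 1: [3]
Peg 2: [4, 2, 1]

After move 4 (0->0):
Peg 0: []
Peg 1: [3]
Peg 2: [4, 2, 1]

Answer: Peg 0: []
Peg 1: [3]
Peg 2: [4, 2, 1]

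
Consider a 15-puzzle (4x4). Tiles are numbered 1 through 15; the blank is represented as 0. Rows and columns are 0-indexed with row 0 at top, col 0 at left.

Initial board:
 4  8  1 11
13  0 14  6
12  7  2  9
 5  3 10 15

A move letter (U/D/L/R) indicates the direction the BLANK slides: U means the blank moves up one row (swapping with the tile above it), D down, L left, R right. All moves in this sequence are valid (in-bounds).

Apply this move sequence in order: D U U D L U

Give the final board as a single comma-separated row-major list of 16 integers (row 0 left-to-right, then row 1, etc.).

Answer: 0, 8, 1, 11, 4, 13, 14, 6, 12, 7, 2, 9, 5, 3, 10, 15

Derivation:
After move 1 (D):
 4  8  1 11
13  7 14  6
12  0  2  9
 5  3 10 15

After move 2 (U):
 4  8  1 11
13  0 14  6
12  7  2  9
 5  3 10 15

After move 3 (U):
 4  0  1 11
13  8 14  6
12  7  2  9
 5  3 10 15

After move 4 (D):
 4  8  1 11
13  0 14  6
12  7  2  9
 5  3 10 15

After move 5 (L):
 4  8  1 11
 0 13 14  6
12  7  2  9
 5  3 10 15

After move 6 (U):
 0  8  1 11
 4 13 14  6
12  7  2  9
 5  3 10 15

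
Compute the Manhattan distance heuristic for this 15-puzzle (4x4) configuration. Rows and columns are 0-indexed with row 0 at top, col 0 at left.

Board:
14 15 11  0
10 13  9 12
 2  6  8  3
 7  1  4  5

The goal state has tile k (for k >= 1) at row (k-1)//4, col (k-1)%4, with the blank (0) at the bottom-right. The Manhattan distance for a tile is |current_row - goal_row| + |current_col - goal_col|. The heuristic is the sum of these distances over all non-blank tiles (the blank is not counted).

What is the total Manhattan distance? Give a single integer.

Answer: 45

Derivation:
Tile 14: at (0,0), goal (3,1), distance |0-3|+|0-1| = 4
Tile 15: at (0,1), goal (3,2), distance |0-3|+|1-2| = 4
Tile 11: at (0,2), goal (2,2), distance |0-2|+|2-2| = 2
Tile 10: at (1,0), goal (2,1), distance |1-2|+|0-1| = 2
Tile 13: at (1,1), goal (3,0), distance |1-3|+|1-0| = 3
Tile 9: at (1,2), goal (2,0), distance |1-2|+|2-0| = 3
Tile 12: at (1,3), goal (2,3), distance |1-2|+|3-3| = 1
Tile 2: at (2,0), goal (0,1), distance |2-0|+|0-1| = 3
Tile 6: at (2,1), goal (1,1), distance |2-1|+|1-1| = 1
Tile 8: at (2,2), goal (1,3), distance |2-1|+|2-3| = 2
Tile 3: at (2,3), goal (0,2), distance |2-0|+|3-2| = 3
Tile 7: at (3,0), goal (1,2), distance |3-1|+|0-2| = 4
Tile 1: at (3,1), goal (0,0), distance |3-0|+|1-0| = 4
Tile 4: at (3,2), goal (0,3), distance |3-0|+|2-3| = 4
Tile 5: at (3,3), goal (1,0), distance |3-1|+|3-0| = 5
Sum: 4 + 4 + 2 + 2 + 3 + 3 + 1 + 3 + 1 + 2 + 3 + 4 + 4 + 4 + 5 = 45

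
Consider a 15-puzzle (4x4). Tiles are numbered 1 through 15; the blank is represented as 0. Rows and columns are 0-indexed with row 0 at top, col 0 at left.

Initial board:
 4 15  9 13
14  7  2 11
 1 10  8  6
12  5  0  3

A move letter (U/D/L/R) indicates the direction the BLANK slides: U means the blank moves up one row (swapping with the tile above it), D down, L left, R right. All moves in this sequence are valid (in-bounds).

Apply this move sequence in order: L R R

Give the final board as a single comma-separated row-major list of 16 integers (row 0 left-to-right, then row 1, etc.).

Answer: 4, 15, 9, 13, 14, 7, 2, 11, 1, 10, 8, 6, 12, 5, 3, 0

Derivation:
After move 1 (L):
 4 15  9 13
14  7  2 11
 1 10  8  6
12  0  5  3

After move 2 (R):
 4 15  9 13
14  7  2 11
 1 10  8  6
12  5  0  3

After move 3 (R):
 4 15  9 13
14  7  2 11
 1 10  8  6
12  5  3  0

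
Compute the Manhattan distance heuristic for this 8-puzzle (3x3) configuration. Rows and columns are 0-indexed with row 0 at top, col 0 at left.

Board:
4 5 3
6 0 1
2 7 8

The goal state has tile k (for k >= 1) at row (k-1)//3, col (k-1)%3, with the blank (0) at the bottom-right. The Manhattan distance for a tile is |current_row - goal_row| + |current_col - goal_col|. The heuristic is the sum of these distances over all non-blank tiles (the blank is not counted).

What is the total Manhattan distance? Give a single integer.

Tile 4: at (0,0), goal (1,0), distance |0-1|+|0-0| = 1
Tile 5: at (0,1), goal (1,1), distance |0-1|+|1-1| = 1
Tile 3: at (0,2), goal (0,2), distance |0-0|+|2-2| = 0
Tile 6: at (1,0), goal (1,2), distance |1-1|+|0-2| = 2
Tile 1: at (1,2), goal (0,0), distance |1-0|+|2-0| = 3
Tile 2: at (2,0), goal (0,1), distance |2-0|+|0-1| = 3
Tile 7: at (2,1), goal (2,0), distance |2-2|+|1-0| = 1
Tile 8: at (2,2), goal (2,1), distance |2-2|+|2-1| = 1
Sum: 1 + 1 + 0 + 2 + 3 + 3 + 1 + 1 = 12

Answer: 12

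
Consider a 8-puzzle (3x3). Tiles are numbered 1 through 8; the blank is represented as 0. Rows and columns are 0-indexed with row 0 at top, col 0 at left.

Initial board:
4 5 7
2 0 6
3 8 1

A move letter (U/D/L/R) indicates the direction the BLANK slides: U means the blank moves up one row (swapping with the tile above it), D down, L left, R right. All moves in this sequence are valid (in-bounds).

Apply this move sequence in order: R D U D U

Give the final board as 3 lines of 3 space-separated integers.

After move 1 (R):
4 5 7
2 6 0
3 8 1

After move 2 (D):
4 5 7
2 6 1
3 8 0

After move 3 (U):
4 5 7
2 6 0
3 8 1

After move 4 (D):
4 5 7
2 6 1
3 8 0

After move 5 (U):
4 5 7
2 6 0
3 8 1

Answer: 4 5 7
2 6 0
3 8 1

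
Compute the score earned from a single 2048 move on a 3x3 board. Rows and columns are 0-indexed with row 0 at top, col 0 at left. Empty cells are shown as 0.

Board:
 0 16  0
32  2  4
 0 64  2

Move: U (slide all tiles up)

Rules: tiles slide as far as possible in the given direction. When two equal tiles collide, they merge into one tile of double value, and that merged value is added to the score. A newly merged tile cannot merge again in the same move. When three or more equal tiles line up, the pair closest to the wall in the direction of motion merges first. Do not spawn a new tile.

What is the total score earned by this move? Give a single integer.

Answer: 0

Derivation:
Slide up:
col 0: [0, 32, 0] -> [32, 0, 0]  score +0 (running 0)
col 1: [16, 2, 64] -> [16, 2, 64]  score +0 (running 0)
col 2: [0, 4, 2] -> [4, 2, 0]  score +0 (running 0)
Board after move:
32 16  4
 0  2  2
 0 64  0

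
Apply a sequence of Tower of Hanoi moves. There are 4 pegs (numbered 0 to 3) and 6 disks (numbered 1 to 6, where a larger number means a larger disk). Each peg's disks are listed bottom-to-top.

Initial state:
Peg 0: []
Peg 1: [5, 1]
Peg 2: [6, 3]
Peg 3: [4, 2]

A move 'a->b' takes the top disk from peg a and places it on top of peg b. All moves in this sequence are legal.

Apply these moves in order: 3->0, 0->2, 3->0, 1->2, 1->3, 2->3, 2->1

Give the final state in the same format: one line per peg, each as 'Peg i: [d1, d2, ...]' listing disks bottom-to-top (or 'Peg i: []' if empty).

After move 1 (3->0):
Peg 0: [2]
Peg 1: [5, 1]
Peg 2: [6, 3]
Peg 3: [4]

After move 2 (0->2):
Peg 0: []
Peg 1: [5, 1]
Peg 2: [6, 3, 2]
Peg 3: [4]

After move 3 (3->0):
Peg 0: [4]
Peg 1: [5, 1]
Peg 2: [6, 3, 2]
Peg 3: []

After move 4 (1->2):
Peg 0: [4]
Peg 1: [5]
Peg 2: [6, 3, 2, 1]
Peg 3: []

After move 5 (1->3):
Peg 0: [4]
Peg 1: []
Peg 2: [6, 3, 2, 1]
Peg 3: [5]

After move 6 (2->3):
Peg 0: [4]
Peg 1: []
Peg 2: [6, 3, 2]
Peg 3: [5, 1]

After move 7 (2->1):
Peg 0: [4]
Peg 1: [2]
Peg 2: [6, 3]
Peg 3: [5, 1]

Answer: Peg 0: [4]
Peg 1: [2]
Peg 2: [6, 3]
Peg 3: [5, 1]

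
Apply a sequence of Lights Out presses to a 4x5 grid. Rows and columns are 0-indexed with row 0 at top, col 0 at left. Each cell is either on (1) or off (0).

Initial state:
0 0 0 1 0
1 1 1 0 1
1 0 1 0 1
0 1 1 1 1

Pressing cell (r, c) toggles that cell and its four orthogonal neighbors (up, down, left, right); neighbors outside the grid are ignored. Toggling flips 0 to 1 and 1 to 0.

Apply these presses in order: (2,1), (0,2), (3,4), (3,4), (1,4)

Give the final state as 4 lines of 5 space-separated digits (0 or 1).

After press 1 at (2,1):
0 0 0 1 0
1 0 1 0 1
0 1 0 0 1
0 0 1 1 1

After press 2 at (0,2):
0 1 1 0 0
1 0 0 0 1
0 1 0 0 1
0 0 1 1 1

After press 3 at (3,4):
0 1 1 0 0
1 0 0 0 1
0 1 0 0 0
0 0 1 0 0

After press 4 at (3,4):
0 1 1 0 0
1 0 0 0 1
0 1 0 0 1
0 0 1 1 1

After press 5 at (1,4):
0 1 1 0 1
1 0 0 1 0
0 1 0 0 0
0 0 1 1 1

Answer: 0 1 1 0 1
1 0 0 1 0
0 1 0 0 0
0 0 1 1 1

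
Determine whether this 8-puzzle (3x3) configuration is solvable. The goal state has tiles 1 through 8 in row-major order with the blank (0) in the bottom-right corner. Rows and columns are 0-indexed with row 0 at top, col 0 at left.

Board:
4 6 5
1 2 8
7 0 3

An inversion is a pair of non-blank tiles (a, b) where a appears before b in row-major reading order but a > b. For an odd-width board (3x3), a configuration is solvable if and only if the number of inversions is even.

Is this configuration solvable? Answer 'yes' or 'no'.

Inversions (pairs i<j in row-major order where tile[i] > tile[j] > 0): 13
13 is odd, so the puzzle is not solvable.

Answer: no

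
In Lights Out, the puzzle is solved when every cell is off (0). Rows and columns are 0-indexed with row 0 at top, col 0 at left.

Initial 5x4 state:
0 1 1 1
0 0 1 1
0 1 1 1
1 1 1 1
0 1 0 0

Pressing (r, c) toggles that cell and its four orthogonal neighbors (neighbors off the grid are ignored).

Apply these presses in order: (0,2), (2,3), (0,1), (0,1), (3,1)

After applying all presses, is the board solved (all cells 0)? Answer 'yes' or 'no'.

After press 1 at (0,2):
0 0 0 0
0 0 0 1
0 1 1 1
1 1 1 1
0 1 0 0

After press 2 at (2,3):
0 0 0 0
0 0 0 0
0 1 0 0
1 1 1 0
0 1 0 0

After press 3 at (0,1):
1 1 1 0
0 1 0 0
0 1 0 0
1 1 1 0
0 1 0 0

After press 4 at (0,1):
0 0 0 0
0 0 0 0
0 1 0 0
1 1 1 0
0 1 0 0

After press 5 at (3,1):
0 0 0 0
0 0 0 0
0 0 0 0
0 0 0 0
0 0 0 0

Lights still on: 0

Answer: yes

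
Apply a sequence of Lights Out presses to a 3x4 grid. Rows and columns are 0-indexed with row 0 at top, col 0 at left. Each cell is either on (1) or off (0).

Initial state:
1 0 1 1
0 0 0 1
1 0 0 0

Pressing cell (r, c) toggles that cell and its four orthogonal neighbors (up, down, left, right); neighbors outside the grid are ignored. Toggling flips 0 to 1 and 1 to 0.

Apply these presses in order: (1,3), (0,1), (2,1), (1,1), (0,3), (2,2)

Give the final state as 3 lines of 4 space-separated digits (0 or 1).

After press 1 at (1,3):
1 0 1 0
0 0 1 0
1 0 0 1

After press 2 at (0,1):
0 1 0 0
0 1 1 0
1 0 0 1

After press 3 at (2,1):
0 1 0 0
0 0 1 0
0 1 1 1

After press 4 at (1,1):
0 0 0 0
1 1 0 0
0 0 1 1

After press 5 at (0,3):
0 0 1 1
1 1 0 1
0 0 1 1

After press 6 at (2,2):
0 0 1 1
1 1 1 1
0 1 0 0

Answer: 0 0 1 1
1 1 1 1
0 1 0 0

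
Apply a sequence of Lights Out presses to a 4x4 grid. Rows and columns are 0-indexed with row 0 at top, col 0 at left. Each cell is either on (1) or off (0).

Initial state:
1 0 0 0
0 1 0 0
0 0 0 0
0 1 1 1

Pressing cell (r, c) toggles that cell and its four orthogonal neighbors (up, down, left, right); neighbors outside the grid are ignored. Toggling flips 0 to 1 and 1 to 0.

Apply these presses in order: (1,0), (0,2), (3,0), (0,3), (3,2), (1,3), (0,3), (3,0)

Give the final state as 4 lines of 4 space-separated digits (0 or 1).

Answer: 0 1 1 0
1 0 0 1
1 0 1 1
0 0 0 0

Derivation:
After press 1 at (1,0):
0 0 0 0
1 0 0 0
1 0 0 0
0 1 1 1

After press 2 at (0,2):
0 1 1 1
1 0 1 0
1 0 0 0
0 1 1 1

After press 3 at (3,0):
0 1 1 1
1 0 1 0
0 0 0 0
1 0 1 1

After press 4 at (0,3):
0 1 0 0
1 0 1 1
0 0 0 0
1 0 1 1

After press 5 at (3,2):
0 1 0 0
1 0 1 1
0 0 1 0
1 1 0 0

After press 6 at (1,3):
0 1 0 1
1 0 0 0
0 0 1 1
1 1 0 0

After press 7 at (0,3):
0 1 1 0
1 0 0 1
0 0 1 1
1 1 0 0

After press 8 at (3,0):
0 1 1 0
1 0 0 1
1 0 1 1
0 0 0 0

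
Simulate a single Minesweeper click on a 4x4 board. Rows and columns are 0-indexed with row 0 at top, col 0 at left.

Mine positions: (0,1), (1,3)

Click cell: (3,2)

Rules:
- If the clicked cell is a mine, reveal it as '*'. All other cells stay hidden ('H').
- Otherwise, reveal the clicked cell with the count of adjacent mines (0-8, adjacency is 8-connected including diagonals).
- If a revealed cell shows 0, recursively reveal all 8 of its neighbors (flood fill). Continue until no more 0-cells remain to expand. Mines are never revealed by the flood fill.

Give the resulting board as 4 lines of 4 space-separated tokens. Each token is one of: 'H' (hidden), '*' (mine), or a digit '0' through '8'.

H H H H
1 1 2 H
0 0 1 1
0 0 0 0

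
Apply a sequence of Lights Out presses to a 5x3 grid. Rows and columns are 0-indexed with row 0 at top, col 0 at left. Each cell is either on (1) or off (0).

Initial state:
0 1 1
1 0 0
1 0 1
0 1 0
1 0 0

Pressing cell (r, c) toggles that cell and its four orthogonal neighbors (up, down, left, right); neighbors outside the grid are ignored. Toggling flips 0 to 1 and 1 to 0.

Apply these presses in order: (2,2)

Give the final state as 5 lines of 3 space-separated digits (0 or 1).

Answer: 0 1 1
1 0 1
1 1 0
0 1 1
1 0 0

Derivation:
After press 1 at (2,2):
0 1 1
1 0 1
1 1 0
0 1 1
1 0 0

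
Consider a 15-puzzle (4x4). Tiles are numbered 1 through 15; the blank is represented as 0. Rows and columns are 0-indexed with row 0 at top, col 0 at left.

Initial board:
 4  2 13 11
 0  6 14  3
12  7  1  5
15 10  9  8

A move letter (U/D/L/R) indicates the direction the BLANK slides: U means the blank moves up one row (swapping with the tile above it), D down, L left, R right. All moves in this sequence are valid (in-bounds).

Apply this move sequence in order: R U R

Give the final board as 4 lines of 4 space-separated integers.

Answer:  4 13  0 11
 6  2 14  3
12  7  1  5
15 10  9  8

Derivation:
After move 1 (R):
 4  2 13 11
 6  0 14  3
12  7  1  5
15 10  9  8

After move 2 (U):
 4  0 13 11
 6  2 14  3
12  7  1  5
15 10  9  8

After move 3 (R):
 4 13  0 11
 6  2 14  3
12  7  1  5
15 10  9  8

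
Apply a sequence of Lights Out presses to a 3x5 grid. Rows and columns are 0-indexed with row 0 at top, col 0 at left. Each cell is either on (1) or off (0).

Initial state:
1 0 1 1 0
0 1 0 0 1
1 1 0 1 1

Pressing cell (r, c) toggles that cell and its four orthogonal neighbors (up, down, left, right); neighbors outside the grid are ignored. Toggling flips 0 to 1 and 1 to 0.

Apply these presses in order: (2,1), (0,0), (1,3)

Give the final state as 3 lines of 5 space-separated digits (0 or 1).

After press 1 at (2,1):
1 0 1 1 0
0 0 0 0 1
0 0 1 1 1

After press 2 at (0,0):
0 1 1 1 0
1 0 0 0 1
0 0 1 1 1

After press 3 at (1,3):
0 1 1 0 0
1 0 1 1 0
0 0 1 0 1

Answer: 0 1 1 0 0
1 0 1 1 0
0 0 1 0 1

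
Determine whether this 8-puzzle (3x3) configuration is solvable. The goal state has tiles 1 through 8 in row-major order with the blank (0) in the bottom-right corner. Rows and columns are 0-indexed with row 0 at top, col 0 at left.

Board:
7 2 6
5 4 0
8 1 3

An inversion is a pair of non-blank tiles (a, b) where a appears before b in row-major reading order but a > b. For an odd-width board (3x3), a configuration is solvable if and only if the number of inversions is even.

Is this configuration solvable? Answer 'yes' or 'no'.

Answer: yes

Derivation:
Inversions (pairs i<j in row-major order where tile[i] > tile[j] > 0): 18
18 is even, so the puzzle is solvable.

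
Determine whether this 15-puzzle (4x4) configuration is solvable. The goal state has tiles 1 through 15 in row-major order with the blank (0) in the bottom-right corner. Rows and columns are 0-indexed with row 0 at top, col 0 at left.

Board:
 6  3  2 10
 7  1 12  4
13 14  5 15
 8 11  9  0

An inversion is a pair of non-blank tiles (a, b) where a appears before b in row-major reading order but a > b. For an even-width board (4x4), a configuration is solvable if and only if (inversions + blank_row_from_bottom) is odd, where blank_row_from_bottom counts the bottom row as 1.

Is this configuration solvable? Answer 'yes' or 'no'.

Inversions: 34
Blank is in row 3 (0-indexed from top), which is row 1 counting from the bottom (bottom = 1).
34 + 1 = 35, which is odd, so the puzzle is solvable.

Answer: yes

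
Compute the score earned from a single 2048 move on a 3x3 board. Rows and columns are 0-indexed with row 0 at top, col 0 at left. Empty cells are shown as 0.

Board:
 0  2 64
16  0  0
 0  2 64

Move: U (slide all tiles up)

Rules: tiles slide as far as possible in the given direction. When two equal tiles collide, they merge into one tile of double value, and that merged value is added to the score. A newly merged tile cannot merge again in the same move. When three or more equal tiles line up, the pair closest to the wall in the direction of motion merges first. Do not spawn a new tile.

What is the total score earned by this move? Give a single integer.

Answer: 132

Derivation:
Slide up:
col 0: [0, 16, 0] -> [16, 0, 0]  score +0 (running 0)
col 1: [2, 0, 2] -> [4, 0, 0]  score +4 (running 4)
col 2: [64, 0, 64] -> [128, 0, 0]  score +128 (running 132)
Board after move:
 16   4 128
  0   0   0
  0   0   0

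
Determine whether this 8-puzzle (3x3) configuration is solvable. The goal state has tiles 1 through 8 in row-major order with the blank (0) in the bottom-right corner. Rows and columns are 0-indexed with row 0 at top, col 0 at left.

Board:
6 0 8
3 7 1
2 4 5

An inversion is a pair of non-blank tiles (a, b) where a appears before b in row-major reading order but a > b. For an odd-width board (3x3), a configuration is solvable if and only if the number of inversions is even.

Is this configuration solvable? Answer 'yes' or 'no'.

Answer: no

Derivation:
Inversions (pairs i<j in row-major order where tile[i] > tile[j] > 0): 17
17 is odd, so the puzzle is not solvable.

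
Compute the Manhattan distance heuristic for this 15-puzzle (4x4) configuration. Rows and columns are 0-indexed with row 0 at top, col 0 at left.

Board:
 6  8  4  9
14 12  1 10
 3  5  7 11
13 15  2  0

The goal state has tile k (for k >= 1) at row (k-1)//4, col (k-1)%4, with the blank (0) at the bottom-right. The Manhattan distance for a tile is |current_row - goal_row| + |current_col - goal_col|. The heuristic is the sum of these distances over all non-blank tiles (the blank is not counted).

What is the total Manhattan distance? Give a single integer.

Tile 6: (0,0)->(1,1) = 2
Tile 8: (0,1)->(1,3) = 3
Tile 4: (0,2)->(0,3) = 1
Tile 9: (0,3)->(2,0) = 5
Tile 14: (1,0)->(3,1) = 3
Tile 12: (1,1)->(2,3) = 3
Tile 1: (1,2)->(0,0) = 3
Tile 10: (1,3)->(2,1) = 3
Tile 3: (2,0)->(0,2) = 4
Tile 5: (2,1)->(1,0) = 2
Tile 7: (2,2)->(1,2) = 1
Tile 11: (2,3)->(2,2) = 1
Tile 13: (3,0)->(3,0) = 0
Tile 15: (3,1)->(3,2) = 1
Tile 2: (3,2)->(0,1) = 4
Sum: 2 + 3 + 1 + 5 + 3 + 3 + 3 + 3 + 4 + 2 + 1 + 1 + 0 + 1 + 4 = 36

Answer: 36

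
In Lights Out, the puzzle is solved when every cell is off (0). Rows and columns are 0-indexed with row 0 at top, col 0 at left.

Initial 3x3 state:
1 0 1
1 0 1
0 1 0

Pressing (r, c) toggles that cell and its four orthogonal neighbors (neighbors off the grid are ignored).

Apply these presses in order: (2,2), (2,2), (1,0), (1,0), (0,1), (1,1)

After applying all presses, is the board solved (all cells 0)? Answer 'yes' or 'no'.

After press 1 at (2,2):
1 0 1
1 0 0
0 0 1

After press 2 at (2,2):
1 0 1
1 0 1
0 1 0

After press 3 at (1,0):
0 0 1
0 1 1
1 1 0

After press 4 at (1,0):
1 0 1
1 0 1
0 1 0

After press 5 at (0,1):
0 1 0
1 1 1
0 1 0

After press 6 at (1,1):
0 0 0
0 0 0
0 0 0

Lights still on: 0

Answer: yes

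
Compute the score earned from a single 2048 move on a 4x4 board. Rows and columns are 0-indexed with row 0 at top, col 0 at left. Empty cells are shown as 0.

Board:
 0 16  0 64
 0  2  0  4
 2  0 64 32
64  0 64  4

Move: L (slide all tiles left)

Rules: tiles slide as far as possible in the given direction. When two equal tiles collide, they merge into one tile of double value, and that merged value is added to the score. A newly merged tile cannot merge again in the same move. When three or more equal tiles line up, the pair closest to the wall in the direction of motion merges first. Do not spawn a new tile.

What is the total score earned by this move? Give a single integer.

Answer: 128

Derivation:
Slide left:
row 0: [0, 16, 0, 64] -> [16, 64, 0, 0]  score +0 (running 0)
row 1: [0, 2, 0, 4] -> [2, 4, 0, 0]  score +0 (running 0)
row 2: [2, 0, 64, 32] -> [2, 64, 32, 0]  score +0 (running 0)
row 3: [64, 0, 64, 4] -> [128, 4, 0, 0]  score +128 (running 128)
Board after move:
 16  64   0   0
  2   4   0   0
  2  64  32   0
128   4   0   0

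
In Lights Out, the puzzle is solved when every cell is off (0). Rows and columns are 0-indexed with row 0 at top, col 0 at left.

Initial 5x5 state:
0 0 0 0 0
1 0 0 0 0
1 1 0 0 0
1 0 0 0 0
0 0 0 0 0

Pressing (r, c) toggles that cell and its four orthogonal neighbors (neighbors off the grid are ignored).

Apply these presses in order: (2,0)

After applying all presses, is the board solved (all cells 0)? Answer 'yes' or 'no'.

After press 1 at (2,0):
0 0 0 0 0
0 0 0 0 0
0 0 0 0 0
0 0 0 0 0
0 0 0 0 0

Lights still on: 0

Answer: yes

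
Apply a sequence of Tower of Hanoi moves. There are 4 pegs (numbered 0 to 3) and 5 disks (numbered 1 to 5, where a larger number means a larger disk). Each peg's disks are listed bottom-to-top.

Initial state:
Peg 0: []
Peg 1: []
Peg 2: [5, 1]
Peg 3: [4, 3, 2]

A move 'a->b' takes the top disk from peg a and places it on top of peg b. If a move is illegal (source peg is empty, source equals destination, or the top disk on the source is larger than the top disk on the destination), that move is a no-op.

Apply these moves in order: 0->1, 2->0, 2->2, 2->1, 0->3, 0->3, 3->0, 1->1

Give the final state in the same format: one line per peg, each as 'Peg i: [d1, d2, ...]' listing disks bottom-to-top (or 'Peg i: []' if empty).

After move 1 (0->1):
Peg 0: []
Peg 1: []
Peg 2: [5, 1]
Peg 3: [4, 3, 2]

After move 2 (2->0):
Peg 0: [1]
Peg 1: []
Peg 2: [5]
Peg 3: [4, 3, 2]

After move 3 (2->2):
Peg 0: [1]
Peg 1: []
Peg 2: [5]
Peg 3: [4, 3, 2]

After move 4 (2->1):
Peg 0: [1]
Peg 1: [5]
Peg 2: []
Peg 3: [4, 3, 2]

After move 5 (0->3):
Peg 0: []
Peg 1: [5]
Peg 2: []
Peg 3: [4, 3, 2, 1]

After move 6 (0->3):
Peg 0: []
Peg 1: [5]
Peg 2: []
Peg 3: [4, 3, 2, 1]

After move 7 (3->0):
Peg 0: [1]
Peg 1: [5]
Peg 2: []
Peg 3: [4, 3, 2]

After move 8 (1->1):
Peg 0: [1]
Peg 1: [5]
Peg 2: []
Peg 3: [4, 3, 2]

Answer: Peg 0: [1]
Peg 1: [5]
Peg 2: []
Peg 3: [4, 3, 2]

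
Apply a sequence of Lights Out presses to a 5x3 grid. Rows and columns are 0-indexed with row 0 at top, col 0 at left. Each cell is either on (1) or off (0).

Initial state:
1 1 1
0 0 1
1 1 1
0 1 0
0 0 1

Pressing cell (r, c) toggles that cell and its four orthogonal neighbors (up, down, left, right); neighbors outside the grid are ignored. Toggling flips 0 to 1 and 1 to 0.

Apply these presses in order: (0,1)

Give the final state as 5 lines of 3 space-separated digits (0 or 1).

Answer: 0 0 0
0 1 1
1 1 1
0 1 0
0 0 1

Derivation:
After press 1 at (0,1):
0 0 0
0 1 1
1 1 1
0 1 0
0 0 1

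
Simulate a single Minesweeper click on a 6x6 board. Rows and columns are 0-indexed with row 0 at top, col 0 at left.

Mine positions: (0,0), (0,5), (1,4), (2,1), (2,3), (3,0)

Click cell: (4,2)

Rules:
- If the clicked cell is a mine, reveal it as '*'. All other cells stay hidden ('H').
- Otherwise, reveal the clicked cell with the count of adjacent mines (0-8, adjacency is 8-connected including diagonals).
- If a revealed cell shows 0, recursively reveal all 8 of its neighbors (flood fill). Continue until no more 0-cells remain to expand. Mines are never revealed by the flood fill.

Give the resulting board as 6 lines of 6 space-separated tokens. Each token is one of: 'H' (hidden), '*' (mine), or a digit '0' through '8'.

H H H H H H
H H H H H H
H H H H 2 1
H 2 2 1 1 0
1 1 0 0 0 0
0 0 0 0 0 0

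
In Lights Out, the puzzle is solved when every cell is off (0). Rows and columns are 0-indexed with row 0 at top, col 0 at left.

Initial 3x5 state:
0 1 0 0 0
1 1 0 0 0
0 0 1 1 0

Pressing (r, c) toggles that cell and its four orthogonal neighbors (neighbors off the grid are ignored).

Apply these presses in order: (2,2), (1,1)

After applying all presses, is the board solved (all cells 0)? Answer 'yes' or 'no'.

After press 1 at (2,2):
0 1 0 0 0
1 1 1 0 0
0 1 0 0 0

After press 2 at (1,1):
0 0 0 0 0
0 0 0 0 0
0 0 0 0 0

Lights still on: 0

Answer: yes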